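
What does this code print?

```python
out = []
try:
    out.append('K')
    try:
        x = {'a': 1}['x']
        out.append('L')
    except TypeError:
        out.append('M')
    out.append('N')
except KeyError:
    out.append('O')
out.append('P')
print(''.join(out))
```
KOP

Inner handler doesn't match, propagates to outer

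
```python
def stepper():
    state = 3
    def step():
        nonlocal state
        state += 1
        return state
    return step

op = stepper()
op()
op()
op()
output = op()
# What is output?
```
7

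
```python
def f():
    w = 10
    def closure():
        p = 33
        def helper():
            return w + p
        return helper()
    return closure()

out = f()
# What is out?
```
43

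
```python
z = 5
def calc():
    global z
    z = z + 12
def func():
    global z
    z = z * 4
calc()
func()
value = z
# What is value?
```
68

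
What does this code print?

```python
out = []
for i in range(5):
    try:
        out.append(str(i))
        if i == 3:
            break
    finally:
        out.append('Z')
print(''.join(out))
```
0Z1Z2Z3Z

finally runs even when breaking out of loop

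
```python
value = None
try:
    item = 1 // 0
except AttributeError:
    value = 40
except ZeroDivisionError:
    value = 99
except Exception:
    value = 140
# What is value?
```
99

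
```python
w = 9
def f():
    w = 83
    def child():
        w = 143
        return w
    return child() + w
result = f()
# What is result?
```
226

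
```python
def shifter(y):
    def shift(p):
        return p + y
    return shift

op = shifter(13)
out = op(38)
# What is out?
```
51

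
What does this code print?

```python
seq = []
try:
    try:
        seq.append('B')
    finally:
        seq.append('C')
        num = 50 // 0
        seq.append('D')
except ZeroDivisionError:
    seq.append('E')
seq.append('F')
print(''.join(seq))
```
BCEF

Exception in inner finally caught by outer except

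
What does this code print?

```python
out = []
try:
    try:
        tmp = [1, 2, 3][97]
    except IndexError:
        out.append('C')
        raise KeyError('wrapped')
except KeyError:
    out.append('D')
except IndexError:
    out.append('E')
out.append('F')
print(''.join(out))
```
CDF

KeyError raised and caught, original IndexError not re-raised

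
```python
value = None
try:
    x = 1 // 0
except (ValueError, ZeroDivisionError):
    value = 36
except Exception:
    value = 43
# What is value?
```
36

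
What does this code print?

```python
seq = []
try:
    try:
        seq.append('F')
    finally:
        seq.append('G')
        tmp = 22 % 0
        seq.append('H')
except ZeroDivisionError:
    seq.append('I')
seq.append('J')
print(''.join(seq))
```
FGIJ

Exception in inner finally caught by outer except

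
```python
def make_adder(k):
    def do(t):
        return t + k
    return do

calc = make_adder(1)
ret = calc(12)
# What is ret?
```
13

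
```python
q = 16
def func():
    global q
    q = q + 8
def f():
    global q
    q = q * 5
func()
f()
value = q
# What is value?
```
120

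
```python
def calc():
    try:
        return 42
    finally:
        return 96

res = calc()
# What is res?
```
96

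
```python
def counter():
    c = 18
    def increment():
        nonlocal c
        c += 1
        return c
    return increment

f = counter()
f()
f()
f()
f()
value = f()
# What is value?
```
23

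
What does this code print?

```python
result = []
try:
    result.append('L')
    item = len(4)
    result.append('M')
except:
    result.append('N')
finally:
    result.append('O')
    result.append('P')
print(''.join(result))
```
LNOP

Code before exception runs, then except, then all of finally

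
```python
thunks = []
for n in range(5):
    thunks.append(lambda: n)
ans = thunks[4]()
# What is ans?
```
4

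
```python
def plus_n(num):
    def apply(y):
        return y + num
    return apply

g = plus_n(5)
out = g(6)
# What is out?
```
11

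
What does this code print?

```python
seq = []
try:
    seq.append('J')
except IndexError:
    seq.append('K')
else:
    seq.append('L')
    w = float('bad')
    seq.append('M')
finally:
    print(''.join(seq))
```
JL

Try succeeds, else appends 'L', ValueError in else is uncaught, finally prints before exception propagates ('M' never appended)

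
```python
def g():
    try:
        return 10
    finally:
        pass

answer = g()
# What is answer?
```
10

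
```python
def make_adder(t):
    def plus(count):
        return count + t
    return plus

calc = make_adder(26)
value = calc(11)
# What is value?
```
37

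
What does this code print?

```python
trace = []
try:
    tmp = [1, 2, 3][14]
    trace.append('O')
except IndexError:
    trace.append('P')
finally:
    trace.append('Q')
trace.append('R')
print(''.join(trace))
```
PQR

finally always runs, even after exception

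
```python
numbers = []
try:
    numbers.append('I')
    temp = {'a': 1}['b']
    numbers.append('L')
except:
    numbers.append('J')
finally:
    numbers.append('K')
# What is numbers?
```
['I', 'J', 'K']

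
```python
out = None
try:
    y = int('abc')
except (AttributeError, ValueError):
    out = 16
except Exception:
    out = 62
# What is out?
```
16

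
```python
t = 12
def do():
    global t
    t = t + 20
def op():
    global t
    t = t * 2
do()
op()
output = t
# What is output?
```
64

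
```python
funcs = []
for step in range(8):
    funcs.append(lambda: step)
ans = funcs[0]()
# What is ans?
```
7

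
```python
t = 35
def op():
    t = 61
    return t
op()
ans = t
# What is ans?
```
35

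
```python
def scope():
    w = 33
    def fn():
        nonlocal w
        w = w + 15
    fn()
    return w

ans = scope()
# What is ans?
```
48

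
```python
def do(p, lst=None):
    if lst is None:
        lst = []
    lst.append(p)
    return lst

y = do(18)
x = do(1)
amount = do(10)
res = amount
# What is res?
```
[10]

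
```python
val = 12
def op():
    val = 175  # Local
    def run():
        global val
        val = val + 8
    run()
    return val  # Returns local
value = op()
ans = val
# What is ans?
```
20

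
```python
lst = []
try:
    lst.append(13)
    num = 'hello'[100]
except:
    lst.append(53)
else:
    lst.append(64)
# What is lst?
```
[13, 53]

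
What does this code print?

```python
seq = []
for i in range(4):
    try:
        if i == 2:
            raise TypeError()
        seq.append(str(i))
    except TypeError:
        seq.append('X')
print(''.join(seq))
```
01X3

Exception on i=2 caught, loop continues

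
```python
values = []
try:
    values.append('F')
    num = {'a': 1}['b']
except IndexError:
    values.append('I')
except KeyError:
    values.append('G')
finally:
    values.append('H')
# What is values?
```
['F', 'G', 'H']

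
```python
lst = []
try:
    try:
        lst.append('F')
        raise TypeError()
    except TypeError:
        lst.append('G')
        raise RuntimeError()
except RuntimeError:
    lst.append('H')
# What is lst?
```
['F', 'G', 'H']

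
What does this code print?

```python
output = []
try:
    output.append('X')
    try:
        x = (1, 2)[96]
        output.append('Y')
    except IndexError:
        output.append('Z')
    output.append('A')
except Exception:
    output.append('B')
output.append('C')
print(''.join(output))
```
XZAC

Inner exception caught by inner handler, outer continues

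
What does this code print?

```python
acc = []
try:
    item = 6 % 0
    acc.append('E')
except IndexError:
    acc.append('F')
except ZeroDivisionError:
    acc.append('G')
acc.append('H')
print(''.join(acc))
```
GH

ZeroDivisionError is caught by its specific handler, not IndexError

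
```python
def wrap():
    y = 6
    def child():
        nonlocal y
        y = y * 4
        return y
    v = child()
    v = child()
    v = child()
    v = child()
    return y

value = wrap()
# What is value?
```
1536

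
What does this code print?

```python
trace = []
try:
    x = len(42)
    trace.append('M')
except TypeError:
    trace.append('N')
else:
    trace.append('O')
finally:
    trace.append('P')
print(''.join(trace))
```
NP

Exception: except runs, else skipped, finally runs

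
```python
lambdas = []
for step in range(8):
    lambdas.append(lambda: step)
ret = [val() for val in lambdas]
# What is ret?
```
[7, 7, 7, 7, 7, 7, 7, 7]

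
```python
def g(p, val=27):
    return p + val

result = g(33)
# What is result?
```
60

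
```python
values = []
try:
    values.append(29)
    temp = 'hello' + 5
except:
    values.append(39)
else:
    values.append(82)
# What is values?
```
[29, 39]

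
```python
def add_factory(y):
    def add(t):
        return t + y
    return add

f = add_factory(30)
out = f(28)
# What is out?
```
58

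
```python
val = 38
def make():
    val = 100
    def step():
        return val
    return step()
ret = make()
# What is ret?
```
100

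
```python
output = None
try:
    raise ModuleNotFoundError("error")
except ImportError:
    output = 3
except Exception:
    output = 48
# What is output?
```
3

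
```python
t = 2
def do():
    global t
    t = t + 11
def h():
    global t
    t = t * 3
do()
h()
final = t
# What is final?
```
39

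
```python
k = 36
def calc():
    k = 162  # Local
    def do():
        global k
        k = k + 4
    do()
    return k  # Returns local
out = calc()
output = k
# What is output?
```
40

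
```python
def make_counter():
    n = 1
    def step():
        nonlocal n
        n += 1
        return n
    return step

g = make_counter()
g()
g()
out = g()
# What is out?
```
4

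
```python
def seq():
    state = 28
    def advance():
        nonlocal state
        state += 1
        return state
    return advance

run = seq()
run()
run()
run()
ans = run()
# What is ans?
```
32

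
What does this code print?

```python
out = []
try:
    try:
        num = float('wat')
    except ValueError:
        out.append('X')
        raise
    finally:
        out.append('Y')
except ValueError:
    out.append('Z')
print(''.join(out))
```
XYZ

finally runs before re-raised exception propagates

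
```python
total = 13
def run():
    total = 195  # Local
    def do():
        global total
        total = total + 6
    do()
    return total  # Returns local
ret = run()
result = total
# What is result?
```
19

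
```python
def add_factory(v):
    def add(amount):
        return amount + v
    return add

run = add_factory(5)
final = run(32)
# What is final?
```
37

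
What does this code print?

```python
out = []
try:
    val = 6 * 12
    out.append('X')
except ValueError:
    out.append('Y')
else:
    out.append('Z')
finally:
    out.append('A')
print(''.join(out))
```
XZA

else runs before finally when no exception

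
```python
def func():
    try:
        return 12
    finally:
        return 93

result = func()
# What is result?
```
93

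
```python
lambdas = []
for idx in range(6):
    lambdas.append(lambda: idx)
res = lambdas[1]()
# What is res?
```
5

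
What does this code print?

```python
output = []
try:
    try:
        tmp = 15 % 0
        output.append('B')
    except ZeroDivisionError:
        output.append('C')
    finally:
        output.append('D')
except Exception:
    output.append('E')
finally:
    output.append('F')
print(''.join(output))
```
CDF

Both finally blocks run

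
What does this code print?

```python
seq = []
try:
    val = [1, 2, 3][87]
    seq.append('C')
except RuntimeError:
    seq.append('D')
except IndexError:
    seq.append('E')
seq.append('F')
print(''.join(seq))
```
EF

IndexError is caught by its specific handler, not RuntimeError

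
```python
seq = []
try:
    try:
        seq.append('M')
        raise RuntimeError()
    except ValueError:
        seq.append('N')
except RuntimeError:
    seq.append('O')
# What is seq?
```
['M', 'O']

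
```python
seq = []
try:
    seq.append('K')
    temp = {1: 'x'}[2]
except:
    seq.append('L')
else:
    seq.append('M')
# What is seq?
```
['K', 'L']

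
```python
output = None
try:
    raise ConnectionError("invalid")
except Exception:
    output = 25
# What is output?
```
25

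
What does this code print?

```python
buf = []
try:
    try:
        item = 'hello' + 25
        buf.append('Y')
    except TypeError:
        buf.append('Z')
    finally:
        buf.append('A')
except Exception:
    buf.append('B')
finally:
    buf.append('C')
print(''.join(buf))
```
ZAC

Both finally blocks run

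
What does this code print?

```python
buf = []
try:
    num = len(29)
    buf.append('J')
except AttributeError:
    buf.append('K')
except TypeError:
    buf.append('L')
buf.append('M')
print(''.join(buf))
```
LM

TypeError is caught by its specific handler, not AttributeError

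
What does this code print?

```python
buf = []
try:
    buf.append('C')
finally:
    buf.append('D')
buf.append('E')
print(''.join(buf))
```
CDE

try/finally without except, no exception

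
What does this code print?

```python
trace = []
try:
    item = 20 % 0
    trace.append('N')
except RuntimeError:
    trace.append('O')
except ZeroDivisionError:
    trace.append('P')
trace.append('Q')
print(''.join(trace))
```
PQ

ZeroDivisionError is caught by its specific handler, not RuntimeError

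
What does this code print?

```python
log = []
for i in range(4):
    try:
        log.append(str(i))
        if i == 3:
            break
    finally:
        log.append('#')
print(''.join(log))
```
0#1#2#3#

finally runs even when breaking out of loop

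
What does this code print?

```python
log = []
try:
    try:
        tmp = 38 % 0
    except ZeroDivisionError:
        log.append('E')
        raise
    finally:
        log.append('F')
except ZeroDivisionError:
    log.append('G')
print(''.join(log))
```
EFG

finally runs before re-raised exception propagates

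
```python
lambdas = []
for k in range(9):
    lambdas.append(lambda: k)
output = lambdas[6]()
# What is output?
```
8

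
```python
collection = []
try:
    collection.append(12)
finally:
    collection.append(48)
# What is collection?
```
[12, 48]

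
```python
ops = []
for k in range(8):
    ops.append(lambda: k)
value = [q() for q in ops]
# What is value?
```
[7, 7, 7, 7, 7, 7, 7, 7]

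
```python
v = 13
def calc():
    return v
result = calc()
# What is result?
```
13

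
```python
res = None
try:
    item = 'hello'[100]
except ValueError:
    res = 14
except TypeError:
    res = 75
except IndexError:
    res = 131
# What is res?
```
131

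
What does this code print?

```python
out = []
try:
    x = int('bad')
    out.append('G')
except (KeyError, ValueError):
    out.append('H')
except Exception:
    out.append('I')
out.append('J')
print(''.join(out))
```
HJ

ValueError matches tuple containing it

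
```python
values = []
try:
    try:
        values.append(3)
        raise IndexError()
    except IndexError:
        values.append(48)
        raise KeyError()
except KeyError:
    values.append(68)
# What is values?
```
[3, 48, 68]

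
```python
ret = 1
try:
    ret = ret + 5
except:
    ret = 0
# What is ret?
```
6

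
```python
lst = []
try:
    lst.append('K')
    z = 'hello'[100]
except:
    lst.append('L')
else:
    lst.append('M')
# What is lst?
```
['K', 'L']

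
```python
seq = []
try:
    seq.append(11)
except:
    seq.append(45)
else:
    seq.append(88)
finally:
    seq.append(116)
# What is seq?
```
[11, 88, 116]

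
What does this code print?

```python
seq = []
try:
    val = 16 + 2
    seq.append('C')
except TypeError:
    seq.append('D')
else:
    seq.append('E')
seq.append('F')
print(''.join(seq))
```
CEF

else block runs when no exception occurs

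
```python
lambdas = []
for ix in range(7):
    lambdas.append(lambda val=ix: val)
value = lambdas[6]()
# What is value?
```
6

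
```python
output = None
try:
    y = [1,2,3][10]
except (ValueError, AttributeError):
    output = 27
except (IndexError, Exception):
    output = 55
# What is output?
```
55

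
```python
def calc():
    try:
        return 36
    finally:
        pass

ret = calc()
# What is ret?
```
36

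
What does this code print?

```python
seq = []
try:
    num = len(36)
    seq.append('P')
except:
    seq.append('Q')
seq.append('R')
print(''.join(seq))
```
QR

Exception raised in try, caught by bare except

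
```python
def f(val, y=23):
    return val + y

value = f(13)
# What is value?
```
36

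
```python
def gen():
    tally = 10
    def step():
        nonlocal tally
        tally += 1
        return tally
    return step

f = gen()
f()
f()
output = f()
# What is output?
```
13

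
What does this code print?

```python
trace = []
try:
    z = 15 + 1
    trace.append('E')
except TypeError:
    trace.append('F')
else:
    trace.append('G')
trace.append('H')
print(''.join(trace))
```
EGH

else block runs when no exception occurs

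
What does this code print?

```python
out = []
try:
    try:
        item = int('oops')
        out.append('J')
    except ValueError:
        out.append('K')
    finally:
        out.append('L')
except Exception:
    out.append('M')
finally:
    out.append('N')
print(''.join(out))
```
KLN

Both finally blocks run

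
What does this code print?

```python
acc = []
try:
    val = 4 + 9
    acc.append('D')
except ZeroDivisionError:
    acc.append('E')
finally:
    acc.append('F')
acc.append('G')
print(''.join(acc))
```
DFG

finally runs after normal execution too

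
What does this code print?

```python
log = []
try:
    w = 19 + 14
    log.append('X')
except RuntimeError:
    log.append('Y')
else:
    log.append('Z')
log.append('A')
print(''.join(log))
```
XZA

else block runs when no exception occurs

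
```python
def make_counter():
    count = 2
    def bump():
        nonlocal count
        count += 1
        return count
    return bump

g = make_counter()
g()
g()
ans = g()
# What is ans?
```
5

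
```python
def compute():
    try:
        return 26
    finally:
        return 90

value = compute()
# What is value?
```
90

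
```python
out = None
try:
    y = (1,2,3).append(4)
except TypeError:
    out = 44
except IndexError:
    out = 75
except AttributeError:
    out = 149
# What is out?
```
149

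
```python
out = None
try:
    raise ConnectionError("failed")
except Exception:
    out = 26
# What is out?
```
26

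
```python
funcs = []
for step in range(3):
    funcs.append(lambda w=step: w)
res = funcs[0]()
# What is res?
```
0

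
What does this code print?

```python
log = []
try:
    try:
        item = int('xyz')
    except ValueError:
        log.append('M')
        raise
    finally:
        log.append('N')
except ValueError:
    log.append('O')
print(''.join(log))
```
MNO

finally runs before re-raised exception propagates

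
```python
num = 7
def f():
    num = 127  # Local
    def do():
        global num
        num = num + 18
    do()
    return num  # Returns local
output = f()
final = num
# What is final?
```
25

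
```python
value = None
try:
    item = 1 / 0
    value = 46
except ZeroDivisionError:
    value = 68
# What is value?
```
68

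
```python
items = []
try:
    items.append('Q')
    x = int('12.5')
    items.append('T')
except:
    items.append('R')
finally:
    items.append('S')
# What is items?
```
['Q', 'R', 'S']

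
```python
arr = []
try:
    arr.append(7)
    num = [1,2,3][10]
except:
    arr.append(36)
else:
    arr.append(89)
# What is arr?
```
[7, 36]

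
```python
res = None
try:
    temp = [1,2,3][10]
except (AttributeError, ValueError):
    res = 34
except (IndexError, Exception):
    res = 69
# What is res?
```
69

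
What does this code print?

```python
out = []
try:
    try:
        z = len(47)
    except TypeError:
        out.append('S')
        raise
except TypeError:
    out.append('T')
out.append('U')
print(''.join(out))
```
STU

raise without argument re-raises current exception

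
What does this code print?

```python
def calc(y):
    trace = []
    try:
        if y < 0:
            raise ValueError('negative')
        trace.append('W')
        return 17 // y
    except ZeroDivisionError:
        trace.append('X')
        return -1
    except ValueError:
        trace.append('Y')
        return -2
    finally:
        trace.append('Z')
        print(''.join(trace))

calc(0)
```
WXZ

y=0 causes ZeroDivisionError, caught, finally prints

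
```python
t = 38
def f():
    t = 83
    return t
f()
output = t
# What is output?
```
38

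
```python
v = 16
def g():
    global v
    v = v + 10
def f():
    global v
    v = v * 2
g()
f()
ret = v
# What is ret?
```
52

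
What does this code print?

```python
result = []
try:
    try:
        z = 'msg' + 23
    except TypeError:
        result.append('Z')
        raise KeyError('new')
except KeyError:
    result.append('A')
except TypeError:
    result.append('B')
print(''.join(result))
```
ZA

New KeyError raised, caught by outer KeyError handler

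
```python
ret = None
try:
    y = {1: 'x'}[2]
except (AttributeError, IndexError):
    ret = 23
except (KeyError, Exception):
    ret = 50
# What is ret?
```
50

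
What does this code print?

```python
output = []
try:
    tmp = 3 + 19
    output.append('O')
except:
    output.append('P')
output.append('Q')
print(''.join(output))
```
OQ

No exception, try block completes normally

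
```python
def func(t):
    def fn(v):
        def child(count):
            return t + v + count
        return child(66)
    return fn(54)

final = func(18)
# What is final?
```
138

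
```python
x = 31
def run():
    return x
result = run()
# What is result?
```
31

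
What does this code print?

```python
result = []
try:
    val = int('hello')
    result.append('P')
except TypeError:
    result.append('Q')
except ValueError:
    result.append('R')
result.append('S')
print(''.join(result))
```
RS

ValueError is caught by its specific handler, not TypeError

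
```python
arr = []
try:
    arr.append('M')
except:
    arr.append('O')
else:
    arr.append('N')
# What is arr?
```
['M', 'N']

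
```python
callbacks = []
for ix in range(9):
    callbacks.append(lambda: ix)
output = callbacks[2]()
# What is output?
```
8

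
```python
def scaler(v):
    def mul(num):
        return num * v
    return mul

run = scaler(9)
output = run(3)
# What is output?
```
27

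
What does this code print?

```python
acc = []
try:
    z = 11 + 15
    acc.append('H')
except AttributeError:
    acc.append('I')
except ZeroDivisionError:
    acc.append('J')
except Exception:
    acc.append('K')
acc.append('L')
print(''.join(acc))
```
HL

No exception, try block completes normally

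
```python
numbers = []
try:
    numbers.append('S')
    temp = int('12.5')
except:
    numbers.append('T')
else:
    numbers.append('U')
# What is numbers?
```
['S', 'T']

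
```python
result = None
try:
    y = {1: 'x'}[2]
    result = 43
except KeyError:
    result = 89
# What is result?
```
89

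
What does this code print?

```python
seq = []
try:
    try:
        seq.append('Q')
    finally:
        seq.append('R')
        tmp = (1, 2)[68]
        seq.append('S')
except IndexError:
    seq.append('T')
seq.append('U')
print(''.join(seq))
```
QRTU

Exception in inner finally caught by outer except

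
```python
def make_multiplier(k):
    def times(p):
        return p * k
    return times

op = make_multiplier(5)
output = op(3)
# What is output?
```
15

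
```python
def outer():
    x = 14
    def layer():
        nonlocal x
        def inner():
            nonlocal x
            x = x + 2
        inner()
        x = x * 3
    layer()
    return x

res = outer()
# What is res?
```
48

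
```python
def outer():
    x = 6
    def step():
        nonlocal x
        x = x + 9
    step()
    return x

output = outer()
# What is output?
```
15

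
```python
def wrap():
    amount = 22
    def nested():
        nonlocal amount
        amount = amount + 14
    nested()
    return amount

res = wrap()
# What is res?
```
36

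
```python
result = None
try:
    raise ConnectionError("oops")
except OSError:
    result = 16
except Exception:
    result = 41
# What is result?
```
16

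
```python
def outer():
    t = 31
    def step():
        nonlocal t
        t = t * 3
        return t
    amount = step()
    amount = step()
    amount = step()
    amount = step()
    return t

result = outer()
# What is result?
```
2511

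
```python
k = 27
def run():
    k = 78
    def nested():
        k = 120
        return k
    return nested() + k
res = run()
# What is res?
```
198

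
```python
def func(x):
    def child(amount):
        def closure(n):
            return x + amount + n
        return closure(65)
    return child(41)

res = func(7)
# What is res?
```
113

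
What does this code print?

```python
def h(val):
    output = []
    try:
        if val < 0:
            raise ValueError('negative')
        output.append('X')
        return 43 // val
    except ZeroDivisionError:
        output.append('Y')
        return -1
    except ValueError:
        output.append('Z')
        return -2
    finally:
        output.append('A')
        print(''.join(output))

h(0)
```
XYA

val=0 causes ZeroDivisionError, caught, finally prints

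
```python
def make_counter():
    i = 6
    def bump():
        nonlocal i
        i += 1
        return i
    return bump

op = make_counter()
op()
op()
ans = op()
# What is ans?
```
9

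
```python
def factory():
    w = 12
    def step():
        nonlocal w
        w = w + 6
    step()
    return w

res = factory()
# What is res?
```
18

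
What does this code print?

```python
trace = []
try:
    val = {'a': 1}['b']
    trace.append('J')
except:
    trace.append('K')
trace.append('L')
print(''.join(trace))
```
KL

Exception raised in try, caught by bare except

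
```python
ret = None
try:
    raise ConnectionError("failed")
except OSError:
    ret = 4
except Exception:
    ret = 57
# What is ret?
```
4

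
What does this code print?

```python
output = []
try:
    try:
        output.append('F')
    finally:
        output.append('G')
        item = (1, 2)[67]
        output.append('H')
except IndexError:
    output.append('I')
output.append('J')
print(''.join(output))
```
FGIJ

Exception in inner finally caught by outer except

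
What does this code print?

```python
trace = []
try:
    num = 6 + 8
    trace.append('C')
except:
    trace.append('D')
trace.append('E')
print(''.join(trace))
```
CE

No exception, try block completes normally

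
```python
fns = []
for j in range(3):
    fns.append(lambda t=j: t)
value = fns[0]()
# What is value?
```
0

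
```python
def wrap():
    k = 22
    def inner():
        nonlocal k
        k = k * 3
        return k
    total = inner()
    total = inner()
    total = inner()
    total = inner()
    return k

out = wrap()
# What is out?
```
1782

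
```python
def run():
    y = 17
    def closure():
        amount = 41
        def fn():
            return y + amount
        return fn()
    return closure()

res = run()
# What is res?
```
58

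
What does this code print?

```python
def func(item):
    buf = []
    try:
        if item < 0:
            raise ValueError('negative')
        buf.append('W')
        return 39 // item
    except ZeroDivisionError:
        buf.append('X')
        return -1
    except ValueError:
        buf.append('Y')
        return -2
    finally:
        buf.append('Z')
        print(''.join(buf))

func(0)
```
WXZ

item=0 causes ZeroDivisionError, caught, finally prints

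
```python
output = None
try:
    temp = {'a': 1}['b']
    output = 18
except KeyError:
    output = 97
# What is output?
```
97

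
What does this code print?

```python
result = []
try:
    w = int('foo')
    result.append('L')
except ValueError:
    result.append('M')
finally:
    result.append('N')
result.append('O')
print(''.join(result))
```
MNO

finally always runs, even after exception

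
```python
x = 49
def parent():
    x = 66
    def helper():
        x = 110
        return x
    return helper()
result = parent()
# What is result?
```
110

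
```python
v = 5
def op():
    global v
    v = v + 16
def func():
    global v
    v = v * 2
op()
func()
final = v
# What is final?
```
42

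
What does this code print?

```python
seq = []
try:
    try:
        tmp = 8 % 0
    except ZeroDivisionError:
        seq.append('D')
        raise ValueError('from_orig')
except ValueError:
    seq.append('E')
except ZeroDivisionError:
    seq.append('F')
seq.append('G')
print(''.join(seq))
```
DEG

ValueError raised and caught, original ZeroDivisionError not re-raised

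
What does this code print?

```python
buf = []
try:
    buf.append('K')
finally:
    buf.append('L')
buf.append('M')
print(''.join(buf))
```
KLM

try/finally without except, no exception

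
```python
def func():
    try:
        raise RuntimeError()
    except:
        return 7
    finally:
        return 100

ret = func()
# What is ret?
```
100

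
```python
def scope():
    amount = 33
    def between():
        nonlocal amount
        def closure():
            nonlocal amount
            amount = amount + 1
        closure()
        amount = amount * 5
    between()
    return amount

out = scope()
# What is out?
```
170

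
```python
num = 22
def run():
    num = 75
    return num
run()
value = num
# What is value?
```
22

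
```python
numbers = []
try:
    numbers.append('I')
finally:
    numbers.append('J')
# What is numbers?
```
['I', 'J']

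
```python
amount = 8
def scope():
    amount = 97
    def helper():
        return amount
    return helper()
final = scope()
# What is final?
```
97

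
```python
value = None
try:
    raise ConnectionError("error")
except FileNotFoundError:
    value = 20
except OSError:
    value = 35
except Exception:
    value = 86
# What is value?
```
35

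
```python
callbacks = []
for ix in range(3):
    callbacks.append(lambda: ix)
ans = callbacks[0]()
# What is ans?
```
2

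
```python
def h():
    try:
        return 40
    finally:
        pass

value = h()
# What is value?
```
40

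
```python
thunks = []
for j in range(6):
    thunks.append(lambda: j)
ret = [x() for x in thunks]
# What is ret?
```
[5, 5, 5, 5, 5, 5]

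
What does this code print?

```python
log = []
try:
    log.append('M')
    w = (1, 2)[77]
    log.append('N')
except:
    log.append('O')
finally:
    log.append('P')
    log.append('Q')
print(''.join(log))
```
MOPQ

Code before exception runs, then except, then all of finally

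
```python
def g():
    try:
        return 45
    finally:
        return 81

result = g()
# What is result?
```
81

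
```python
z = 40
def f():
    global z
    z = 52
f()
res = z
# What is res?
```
52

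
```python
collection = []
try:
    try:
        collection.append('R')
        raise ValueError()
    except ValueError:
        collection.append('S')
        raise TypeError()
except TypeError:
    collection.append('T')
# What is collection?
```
['R', 'S', 'T']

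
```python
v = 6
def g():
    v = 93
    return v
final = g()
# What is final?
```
93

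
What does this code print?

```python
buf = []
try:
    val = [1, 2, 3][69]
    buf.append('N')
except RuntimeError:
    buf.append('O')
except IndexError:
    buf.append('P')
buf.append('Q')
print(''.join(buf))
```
PQ

IndexError is caught by its specific handler, not RuntimeError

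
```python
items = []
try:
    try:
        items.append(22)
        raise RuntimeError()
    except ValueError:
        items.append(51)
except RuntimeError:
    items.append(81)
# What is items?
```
[22, 81]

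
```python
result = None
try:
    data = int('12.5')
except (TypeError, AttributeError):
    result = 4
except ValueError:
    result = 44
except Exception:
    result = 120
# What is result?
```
44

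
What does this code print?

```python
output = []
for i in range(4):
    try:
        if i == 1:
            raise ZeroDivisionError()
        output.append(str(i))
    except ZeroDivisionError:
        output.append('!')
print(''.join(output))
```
0!23

Exception on i=1 caught, loop continues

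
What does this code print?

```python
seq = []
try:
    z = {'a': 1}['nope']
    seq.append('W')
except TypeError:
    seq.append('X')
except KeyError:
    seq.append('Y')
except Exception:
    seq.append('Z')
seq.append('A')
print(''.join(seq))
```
YA

KeyError matches before generic Exception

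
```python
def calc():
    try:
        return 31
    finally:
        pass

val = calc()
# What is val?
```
31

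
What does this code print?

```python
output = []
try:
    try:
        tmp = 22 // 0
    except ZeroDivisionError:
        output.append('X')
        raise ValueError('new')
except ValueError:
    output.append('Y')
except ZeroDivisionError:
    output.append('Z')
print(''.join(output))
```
XY

New ValueError raised, caught by outer ValueError handler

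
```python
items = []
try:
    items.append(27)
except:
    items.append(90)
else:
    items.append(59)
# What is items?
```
[27, 59]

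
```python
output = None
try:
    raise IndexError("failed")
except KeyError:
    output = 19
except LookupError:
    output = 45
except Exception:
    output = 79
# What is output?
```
45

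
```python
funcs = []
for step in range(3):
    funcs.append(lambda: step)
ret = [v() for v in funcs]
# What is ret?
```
[2, 2, 2]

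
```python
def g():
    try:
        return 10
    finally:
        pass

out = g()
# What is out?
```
10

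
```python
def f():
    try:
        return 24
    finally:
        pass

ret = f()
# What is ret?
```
24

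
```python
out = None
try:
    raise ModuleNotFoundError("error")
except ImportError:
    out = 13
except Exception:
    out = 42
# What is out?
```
13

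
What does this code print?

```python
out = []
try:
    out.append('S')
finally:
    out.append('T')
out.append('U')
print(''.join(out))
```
STU

try/finally without except, no exception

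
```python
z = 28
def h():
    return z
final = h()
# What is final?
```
28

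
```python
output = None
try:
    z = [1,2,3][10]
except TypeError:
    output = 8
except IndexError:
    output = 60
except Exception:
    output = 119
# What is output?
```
60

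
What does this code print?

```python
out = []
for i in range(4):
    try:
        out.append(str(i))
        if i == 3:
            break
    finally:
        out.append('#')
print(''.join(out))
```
0#1#2#3#

finally runs even when breaking out of loop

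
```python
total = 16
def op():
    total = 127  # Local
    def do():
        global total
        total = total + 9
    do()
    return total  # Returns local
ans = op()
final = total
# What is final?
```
25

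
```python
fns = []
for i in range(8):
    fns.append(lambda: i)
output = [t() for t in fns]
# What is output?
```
[7, 7, 7, 7, 7, 7, 7, 7]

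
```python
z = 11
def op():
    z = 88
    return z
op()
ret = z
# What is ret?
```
11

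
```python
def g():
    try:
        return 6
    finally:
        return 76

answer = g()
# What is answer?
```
76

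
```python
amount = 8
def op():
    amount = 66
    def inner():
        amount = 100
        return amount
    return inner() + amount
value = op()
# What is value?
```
166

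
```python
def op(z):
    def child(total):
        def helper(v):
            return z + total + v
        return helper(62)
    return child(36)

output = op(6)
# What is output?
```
104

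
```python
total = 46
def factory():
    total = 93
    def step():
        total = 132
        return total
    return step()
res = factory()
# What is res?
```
132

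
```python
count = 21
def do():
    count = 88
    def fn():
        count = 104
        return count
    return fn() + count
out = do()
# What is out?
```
192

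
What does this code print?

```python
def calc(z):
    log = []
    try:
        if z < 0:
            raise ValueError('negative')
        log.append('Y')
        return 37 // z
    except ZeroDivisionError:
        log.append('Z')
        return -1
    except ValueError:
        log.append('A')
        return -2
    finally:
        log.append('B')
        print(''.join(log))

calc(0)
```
YZB

z=0 causes ZeroDivisionError, caught, finally prints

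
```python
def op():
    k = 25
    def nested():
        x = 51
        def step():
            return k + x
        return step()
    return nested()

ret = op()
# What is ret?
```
76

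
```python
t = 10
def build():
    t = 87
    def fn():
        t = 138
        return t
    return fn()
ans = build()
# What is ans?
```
138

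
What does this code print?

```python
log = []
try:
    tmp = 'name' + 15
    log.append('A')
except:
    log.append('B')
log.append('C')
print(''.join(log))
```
BC

Exception raised in try, caught by bare except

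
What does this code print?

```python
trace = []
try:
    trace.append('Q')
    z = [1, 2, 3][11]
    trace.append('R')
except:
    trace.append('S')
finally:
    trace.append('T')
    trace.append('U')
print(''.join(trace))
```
QSTU

Code before exception runs, then except, then all of finally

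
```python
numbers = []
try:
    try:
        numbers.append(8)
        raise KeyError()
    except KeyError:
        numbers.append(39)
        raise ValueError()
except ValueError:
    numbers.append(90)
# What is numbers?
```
[8, 39, 90]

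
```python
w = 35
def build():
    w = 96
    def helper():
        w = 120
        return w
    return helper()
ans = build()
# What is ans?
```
120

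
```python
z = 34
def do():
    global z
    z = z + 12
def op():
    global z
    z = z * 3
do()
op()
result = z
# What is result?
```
138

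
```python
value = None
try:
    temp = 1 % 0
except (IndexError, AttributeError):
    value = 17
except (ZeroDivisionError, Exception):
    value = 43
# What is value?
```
43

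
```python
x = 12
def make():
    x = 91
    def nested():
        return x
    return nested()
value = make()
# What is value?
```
91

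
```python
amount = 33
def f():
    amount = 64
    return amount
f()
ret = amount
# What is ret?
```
33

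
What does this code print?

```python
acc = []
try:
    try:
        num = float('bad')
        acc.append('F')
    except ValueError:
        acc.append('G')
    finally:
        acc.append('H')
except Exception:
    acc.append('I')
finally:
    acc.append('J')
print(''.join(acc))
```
GHJ

Both finally blocks run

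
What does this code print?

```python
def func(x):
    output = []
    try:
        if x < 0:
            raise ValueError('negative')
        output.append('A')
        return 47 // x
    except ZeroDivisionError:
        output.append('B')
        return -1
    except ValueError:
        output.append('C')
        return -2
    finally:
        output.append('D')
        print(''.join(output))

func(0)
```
ABD

x=0 causes ZeroDivisionError, caught, finally prints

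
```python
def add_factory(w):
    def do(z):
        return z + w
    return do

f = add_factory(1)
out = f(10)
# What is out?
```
11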